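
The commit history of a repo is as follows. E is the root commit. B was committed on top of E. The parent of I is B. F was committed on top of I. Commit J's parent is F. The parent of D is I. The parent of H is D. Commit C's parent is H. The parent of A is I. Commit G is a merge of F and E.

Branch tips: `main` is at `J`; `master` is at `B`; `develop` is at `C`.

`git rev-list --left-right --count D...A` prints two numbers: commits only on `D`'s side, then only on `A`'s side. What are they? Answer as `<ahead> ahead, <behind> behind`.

1 ahead, 1 behind

Reachable from D: {B, D, E, I}.
Reachable from A: {A, B, E, I}.
Only in D's history (ahead): {D} — 1.
Only in A's history (behind): {A} — 1.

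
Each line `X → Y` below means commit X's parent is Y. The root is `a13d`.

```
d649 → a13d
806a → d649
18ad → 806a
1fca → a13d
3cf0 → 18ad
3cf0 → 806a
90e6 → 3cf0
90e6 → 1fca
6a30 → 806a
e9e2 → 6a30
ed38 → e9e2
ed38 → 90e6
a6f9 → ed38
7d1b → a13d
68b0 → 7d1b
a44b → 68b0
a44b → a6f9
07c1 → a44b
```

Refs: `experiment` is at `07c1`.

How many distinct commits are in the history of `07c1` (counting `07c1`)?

15

Walking parent pointers from 07c1: reachable set = {07c1, 18ad, 1fca, 3cf0, 68b0, 6a30, 7d1b, 806a, 90e6, a13d, a44b, a6f9, d649, e9e2, ed38}.
That is 15 commits.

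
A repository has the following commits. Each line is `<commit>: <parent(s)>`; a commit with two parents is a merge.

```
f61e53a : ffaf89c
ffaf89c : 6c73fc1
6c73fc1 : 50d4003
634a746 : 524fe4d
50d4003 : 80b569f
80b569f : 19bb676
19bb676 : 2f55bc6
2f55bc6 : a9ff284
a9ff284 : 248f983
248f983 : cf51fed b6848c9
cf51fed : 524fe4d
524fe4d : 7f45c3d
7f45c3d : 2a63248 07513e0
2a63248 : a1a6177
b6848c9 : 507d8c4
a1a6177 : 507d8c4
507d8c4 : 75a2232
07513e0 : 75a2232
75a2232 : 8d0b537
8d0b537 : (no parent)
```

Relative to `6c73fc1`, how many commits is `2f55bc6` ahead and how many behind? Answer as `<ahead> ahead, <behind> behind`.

0 ahead, 4 behind

Reachable from 2f55bc6: {07513e0, 248f983, 2a63248, 2f55bc6, 507d8c4, 524fe4d, 75a2232, 7f45c3d, 8d0b537, a1a6177, a9ff284, b6848c9, cf51fed}.
Reachable from 6c73fc1: {07513e0, 19bb676, 248f983, 2a63248, 2f55bc6, 507d8c4, 50d4003, 524fe4d, 6c73fc1, 75a2232, 7f45c3d, 80b569f, 8d0b537, a1a6177, a9ff284, b6848c9, cf51fed}.
Only in 2f55bc6's history (ahead): {} — 0.
Only in 6c73fc1's history (behind): {19bb676, 50d4003, 6c73fc1, 80b569f} — 4.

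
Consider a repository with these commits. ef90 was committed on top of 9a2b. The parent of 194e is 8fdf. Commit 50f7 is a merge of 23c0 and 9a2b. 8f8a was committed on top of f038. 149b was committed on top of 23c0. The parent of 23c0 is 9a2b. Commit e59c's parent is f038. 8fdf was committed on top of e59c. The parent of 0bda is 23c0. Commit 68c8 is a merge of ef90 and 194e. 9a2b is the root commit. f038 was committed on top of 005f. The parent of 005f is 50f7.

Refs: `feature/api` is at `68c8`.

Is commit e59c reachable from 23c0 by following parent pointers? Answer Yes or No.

No

Ancestors of 23c0: {23c0, 9a2b}.
e59c is not in that set, so it is not an ancestor of 23c0.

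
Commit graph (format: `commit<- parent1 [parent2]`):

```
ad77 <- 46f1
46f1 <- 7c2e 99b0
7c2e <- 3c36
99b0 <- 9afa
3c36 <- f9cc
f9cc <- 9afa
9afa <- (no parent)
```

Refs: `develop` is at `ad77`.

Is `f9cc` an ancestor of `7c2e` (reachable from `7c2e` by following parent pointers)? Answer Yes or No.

Yes

Ancestors of 7c2e (commits reachable by following parents): {3c36, 7c2e, 9afa, f9cc}.
f9cc is in that set, so it is an ancestor of 7c2e.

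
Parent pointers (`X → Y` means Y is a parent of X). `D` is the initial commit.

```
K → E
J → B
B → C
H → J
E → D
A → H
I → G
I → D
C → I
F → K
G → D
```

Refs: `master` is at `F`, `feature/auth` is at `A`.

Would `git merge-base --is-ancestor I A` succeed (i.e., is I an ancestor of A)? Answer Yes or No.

Ancestors of A (commits reachable by following parents): {A, B, C, D, G, H, I, J}.
I is in that set, so it is an ancestor of A.

Yes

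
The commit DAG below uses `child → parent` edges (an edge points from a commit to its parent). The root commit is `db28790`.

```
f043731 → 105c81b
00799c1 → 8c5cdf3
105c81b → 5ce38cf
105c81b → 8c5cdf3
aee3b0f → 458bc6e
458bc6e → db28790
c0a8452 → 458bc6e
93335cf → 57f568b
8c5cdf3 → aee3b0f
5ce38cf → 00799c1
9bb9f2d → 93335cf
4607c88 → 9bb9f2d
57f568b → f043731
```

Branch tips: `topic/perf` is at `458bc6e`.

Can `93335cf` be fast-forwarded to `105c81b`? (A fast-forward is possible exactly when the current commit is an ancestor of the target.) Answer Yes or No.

No

A fast-forward from 93335cf to 105c81b is possible iff 93335cf is an ancestor of 105c81b.
Ancestors of 105c81b: {00799c1, 105c81b, 458bc6e, 5ce38cf, 8c5cdf3, aee3b0f, db28790}.
93335cf is not among them, so fast-forward is not possible.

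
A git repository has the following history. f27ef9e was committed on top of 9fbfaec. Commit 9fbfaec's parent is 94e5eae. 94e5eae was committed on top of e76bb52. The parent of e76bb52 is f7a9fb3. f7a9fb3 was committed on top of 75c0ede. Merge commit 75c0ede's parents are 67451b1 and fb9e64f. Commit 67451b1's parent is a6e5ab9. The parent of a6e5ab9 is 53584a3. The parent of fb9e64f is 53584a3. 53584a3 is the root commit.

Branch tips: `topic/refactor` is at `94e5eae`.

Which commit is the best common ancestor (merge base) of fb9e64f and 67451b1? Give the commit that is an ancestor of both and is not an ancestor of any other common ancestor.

Ancestors of fb9e64f: {53584a3, fb9e64f}.
Ancestors of 67451b1: {53584a3, 67451b1, a6e5ab9}.
Common ancestors: {53584a3}.
The only common ancestor is 53584a3, so it is the merge base.

53584a3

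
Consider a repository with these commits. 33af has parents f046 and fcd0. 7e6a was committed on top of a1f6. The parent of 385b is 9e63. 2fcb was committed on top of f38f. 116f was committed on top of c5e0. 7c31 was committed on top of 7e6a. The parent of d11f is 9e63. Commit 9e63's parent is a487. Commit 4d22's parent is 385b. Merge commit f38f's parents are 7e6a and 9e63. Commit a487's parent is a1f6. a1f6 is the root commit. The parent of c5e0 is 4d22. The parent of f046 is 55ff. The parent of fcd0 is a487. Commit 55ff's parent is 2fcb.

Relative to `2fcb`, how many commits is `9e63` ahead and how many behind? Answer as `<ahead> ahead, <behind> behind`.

Reachable from 9e63: {9e63, a1f6, a487}.
Reachable from 2fcb: {2fcb, 7e6a, 9e63, a1f6, a487, f38f}.
Only in 9e63's history (ahead): {} — 0.
Only in 2fcb's history (behind): {2fcb, 7e6a, f38f} — 3.

0 ahead, 3 behind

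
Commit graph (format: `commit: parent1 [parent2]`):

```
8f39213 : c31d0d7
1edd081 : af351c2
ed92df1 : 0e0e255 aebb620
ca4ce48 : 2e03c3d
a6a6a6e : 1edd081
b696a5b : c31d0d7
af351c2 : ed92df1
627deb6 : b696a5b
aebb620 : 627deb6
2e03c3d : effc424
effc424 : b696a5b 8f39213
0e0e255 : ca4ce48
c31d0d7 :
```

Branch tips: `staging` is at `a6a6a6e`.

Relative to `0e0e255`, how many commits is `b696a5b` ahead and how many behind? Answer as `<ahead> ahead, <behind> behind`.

0 ahead, 5 behind

Reachable from b696a5b: {b696a5b, c31d0d7}.
Reachable from 0e0e255: {0e0e255, 2e03c3d, 8f39213, b696a5b, c31d0d7, ca4ce48, effc424}.
Only in b696a5b's history (ahead): {} — 0.
Only in 0e0e255's history (behind): {0e0e255, 2e03c3d, 8f39213, ca4ce48, effc424} — 5.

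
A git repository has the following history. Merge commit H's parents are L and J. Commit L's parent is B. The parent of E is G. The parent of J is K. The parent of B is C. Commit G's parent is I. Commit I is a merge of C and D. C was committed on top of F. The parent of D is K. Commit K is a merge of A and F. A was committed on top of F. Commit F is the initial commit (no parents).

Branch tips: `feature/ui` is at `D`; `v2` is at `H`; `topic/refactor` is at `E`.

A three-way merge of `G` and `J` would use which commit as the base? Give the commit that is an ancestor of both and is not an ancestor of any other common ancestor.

Ancestors of G: {A, C, D, F, G, I, K}.
Ancestors of J: {A, F, J, K}.
Common ancestors: {A, F, K}.
Among these, K is not an ancestor of any other common ancestor — it is the merge base.

K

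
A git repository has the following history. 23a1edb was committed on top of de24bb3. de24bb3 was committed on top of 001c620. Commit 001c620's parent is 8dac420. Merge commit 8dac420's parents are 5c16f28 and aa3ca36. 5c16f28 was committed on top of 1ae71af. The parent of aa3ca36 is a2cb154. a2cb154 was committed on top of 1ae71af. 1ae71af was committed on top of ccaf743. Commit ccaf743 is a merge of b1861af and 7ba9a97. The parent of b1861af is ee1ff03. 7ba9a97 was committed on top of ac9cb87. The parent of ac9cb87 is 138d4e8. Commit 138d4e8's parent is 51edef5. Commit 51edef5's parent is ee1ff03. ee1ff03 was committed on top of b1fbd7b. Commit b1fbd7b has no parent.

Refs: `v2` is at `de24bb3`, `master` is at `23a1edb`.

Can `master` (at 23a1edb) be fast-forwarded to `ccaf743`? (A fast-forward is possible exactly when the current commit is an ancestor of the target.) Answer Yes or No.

No

A fast-forward from 23a1edb to ccaf743 is possible iff 23a1edb is an ancestor of ccaf743.
Ancestors of ccaf743: {138d4e8, 51edef5, 7ba9a97, ac9cb87, b1861af, b1fbd7b, ccaf743, ee1ff03}.
23a1edb is not among them, so fast-forward is not possible.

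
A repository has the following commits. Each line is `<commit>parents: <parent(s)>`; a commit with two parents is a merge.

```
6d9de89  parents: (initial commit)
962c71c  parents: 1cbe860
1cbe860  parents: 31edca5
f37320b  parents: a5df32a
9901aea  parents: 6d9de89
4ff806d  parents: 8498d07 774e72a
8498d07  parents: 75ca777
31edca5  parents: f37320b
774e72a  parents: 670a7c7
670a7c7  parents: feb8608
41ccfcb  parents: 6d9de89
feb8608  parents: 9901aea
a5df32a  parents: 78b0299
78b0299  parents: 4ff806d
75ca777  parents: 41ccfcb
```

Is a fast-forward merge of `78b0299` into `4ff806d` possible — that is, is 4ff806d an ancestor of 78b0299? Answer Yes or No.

Yes

A fast-forward from 4ff806d to 78b0299 is possible iff 4ff806d is an ancestor of 78b0299.
Ancestors of 78b0299: {41ccfcb, 4ff806d, 670a7c7, 6d9de89, 75ca777, 774e72a, 78b0299, 8498d07, 9901aea, feb8608}.
4ff806d is among them, so fast-forward is possible.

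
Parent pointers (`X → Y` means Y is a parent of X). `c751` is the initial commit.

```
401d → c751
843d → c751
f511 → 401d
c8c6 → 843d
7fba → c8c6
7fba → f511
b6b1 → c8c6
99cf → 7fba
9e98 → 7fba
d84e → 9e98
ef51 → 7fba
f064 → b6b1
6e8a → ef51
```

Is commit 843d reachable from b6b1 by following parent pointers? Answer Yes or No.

Yes

Ancestors of b6b1 (commits reachable by following parents): {843d, b6b1, c751, c8c6}.
843d is in that set, so it is an ancestor of b6b1.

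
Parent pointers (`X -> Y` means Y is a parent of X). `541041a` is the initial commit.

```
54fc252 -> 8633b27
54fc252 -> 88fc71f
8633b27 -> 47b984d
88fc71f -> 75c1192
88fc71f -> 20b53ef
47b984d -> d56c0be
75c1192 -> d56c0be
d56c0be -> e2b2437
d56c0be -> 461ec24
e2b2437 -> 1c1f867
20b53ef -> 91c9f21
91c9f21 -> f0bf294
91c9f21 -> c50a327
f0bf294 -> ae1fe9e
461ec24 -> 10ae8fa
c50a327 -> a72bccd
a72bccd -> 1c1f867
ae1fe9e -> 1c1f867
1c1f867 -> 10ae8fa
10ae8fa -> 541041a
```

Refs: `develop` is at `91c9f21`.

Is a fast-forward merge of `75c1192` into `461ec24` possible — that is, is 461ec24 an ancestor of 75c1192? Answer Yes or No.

A fast-forward from 461ec24 to 75c1192 is possible iff 461ec24 is an ancestor of 75c1192.
Ancestors of 75c1192: {10ae8fa, 1c1f867, 461ec24, 541041a, 75c1192, d56c0be, e2b2437}.
461ec24 is among them, so fast-forward is possible.

Yes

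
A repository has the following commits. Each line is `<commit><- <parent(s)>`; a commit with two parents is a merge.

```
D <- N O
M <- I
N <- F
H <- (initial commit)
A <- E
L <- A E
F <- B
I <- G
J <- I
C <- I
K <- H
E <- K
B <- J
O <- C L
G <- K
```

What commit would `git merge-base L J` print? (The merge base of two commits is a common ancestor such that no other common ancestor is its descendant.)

K

Ancestors of L: {A, E, H, K, L}.
Ancestors of J: {G, H, I, J, K}.
Common ancestors: {H, K}.
Among these, K is not an ancestor of any other common ancestor — it is the merge base.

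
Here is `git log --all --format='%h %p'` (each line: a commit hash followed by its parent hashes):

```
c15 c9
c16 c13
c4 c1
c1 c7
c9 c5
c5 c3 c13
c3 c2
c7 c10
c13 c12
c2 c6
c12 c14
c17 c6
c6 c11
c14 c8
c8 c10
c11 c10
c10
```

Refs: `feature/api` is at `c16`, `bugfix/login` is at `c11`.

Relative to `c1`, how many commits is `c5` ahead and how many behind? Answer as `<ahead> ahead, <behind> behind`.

Reachable from c5: {c10, c11, c12, c13, c14, c2, c3, c5, c6, c8}.
Reachable from c1: {c1, c10, c7}.
Only in c5's history (ahead): {c11, c12, c13, c14, c2, c3, c5, c6, c8} — 9.
Only in c1's history (behind): {c1, c7} — 2.

9 ahead, 2 behind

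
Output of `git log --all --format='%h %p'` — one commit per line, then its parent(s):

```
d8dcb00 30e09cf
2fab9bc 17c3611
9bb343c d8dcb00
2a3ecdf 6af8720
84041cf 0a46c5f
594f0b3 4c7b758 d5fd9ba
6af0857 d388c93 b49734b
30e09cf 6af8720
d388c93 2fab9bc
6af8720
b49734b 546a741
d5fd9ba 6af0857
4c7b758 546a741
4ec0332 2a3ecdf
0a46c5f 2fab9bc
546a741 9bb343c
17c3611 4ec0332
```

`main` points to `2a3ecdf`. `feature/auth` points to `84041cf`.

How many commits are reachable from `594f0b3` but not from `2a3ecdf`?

13

Reachable from 594f0b3: {17c3611, 2a3ecdf, 2fab9bc, 30e09cf, 4c7b758, 4ec0332, 546a741, 594f0b3, 6af0857, 6af8720, 9bb343c, b49734b, d388c93, d5fd9ba, d8dcb00}.
Reachable from 2a3ecdf: {2a3ecdf, 6af8720}.
In 594f0b3's history but not 2a3ecdf's: {17c3611, 2fab9bc, 30e09cf, 4c7b758, 4ec0332, 546a741, 594f0b3, 6af0857, 9bb343c, b49734b, d388c93, d5fd9ba, d8dcb00} — 13 commits.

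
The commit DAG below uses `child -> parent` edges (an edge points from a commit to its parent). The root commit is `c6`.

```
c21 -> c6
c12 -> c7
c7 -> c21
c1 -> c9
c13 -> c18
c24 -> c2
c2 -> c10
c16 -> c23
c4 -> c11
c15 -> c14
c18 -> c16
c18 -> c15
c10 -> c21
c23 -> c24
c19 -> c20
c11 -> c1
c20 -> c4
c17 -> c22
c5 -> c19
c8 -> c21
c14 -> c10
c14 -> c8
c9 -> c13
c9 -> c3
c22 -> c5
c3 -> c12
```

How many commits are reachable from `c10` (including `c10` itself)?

3

Walking parent pointers from c10: reachable set = {c10, c21, c6}.
That is 3 commits.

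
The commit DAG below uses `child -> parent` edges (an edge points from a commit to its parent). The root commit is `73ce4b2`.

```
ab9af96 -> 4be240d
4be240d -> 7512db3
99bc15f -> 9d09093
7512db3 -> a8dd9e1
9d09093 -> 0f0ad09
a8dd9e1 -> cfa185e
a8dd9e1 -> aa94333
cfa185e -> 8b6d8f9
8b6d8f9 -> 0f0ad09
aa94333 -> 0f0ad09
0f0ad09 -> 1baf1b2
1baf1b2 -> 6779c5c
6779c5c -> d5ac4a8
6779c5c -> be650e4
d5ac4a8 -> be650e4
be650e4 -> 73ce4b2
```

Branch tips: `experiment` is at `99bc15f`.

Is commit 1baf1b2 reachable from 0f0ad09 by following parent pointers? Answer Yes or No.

Ancestors of 0f0ad09 (commits reachable by following parents): {0f0ad09, 1baf1b2, 6779c5c, 73ce4b2, be650e4, d5ac4a8}.
1baf1b2 is in that set, so it is an ancestor of 0f0ad09.

Yes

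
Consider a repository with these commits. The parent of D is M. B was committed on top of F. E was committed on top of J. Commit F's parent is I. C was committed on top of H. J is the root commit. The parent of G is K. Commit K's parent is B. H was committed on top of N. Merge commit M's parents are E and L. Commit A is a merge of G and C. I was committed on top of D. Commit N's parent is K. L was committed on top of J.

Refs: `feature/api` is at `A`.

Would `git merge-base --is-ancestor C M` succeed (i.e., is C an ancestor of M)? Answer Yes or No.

No

Ancestors of M: {E, J, L, M}.
C is not in that set, so it is not an ancestor of M.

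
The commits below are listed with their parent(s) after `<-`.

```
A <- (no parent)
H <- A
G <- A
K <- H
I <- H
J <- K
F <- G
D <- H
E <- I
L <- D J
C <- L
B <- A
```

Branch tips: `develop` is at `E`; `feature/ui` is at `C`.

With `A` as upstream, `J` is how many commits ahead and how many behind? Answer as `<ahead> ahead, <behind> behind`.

Reachable from J: {A, H, J, K}.
Reachable from A: {A}.
Only in J's history (ahead): {H, J, K} — 3.
Only in A's history (behind): {} — 0.

3 ahead, 0 behind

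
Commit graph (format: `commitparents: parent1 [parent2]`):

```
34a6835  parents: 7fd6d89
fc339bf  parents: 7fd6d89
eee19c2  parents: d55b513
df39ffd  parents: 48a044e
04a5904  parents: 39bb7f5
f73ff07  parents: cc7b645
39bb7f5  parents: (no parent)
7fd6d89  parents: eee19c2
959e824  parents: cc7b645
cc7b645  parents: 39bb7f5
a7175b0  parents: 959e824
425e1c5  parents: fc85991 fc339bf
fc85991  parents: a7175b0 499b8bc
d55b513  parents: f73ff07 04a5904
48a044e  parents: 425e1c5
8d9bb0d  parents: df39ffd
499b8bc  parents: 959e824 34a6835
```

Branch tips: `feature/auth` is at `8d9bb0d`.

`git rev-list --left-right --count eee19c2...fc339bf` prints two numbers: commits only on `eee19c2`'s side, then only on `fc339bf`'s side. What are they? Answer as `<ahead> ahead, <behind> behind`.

Reachable from eee19c2: {04a5904, 39bb7f5, cc7b645, d55b513, eee19c2, f73ff07}.
Reachable from fc339bf: {04a5904, 39bb7f5, 7fd6d89, cc7b645, d55b513, eee19c2, f73ff07, fc339bf}.
Only in eee19c2's history (ahead): {} — 0.
Only in fc339bf's history (behind): {7fd6d89, fc339bf} — 2.

0 ahead, 2 behind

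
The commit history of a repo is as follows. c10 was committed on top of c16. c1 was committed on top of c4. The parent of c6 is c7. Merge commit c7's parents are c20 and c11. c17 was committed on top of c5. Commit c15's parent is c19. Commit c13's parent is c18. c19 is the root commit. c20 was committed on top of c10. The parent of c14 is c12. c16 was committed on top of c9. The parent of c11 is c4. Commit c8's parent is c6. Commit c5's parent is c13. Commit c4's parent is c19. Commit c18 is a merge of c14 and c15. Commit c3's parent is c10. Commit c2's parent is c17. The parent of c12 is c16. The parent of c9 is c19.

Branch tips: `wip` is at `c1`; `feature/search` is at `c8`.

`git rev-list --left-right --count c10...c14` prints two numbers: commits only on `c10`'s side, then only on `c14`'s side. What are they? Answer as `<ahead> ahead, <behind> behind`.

Reachable from c10: {c10, c16, c19, c9}.
Reachable from c14: {c12, c14, c16, c19, c9}.
Only in c10's history (ahead): {c10} — 1.
Only in c14's history (behind): {c12, c14} — 2.

1 ahead, 2 behind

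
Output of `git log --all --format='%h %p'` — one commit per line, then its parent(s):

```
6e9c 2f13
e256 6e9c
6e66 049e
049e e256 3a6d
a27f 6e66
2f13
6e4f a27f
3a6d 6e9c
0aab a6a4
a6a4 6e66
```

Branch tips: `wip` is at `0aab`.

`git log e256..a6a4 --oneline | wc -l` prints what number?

Reachable from a6a4: {049e, 2f13, 3a6d, 6e66, 6e9c, a6a4, e256}.
Reachable from e256: {2f13, 6e9c, e256}.
In a6a4's history but not e256's: {049e, 3a6d, 6e66, a6a4} — 4 commits.

4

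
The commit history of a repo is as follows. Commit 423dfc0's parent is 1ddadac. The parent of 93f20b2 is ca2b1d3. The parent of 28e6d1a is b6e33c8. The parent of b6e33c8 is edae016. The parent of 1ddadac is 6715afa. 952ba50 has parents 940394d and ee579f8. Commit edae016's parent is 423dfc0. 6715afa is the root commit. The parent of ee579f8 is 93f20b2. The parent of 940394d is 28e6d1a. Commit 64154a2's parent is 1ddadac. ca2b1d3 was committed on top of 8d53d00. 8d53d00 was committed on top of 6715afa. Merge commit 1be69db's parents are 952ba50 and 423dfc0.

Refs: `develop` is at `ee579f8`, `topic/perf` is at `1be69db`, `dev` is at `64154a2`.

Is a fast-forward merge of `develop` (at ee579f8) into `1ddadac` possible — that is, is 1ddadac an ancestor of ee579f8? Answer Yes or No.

No

A fast-forward from 1ddadac to ee579f8 is possible iff 1ddadac is an ancestor of ee579f8.
Ancestors of ee579f8: {6715afa, 8d53d00, 93f20b2, ca2b1d3, ee579f8}.
1ddadac is not among them, so fast-forward is not possible.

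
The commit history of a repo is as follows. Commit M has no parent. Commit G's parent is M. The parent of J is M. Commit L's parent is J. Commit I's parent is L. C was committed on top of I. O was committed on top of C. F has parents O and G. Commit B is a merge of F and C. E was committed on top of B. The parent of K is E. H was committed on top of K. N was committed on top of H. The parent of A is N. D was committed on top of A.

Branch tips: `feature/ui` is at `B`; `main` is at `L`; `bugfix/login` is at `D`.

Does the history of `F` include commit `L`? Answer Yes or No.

Ancestors of F (commits reachable by following parents): {C, F, G, I, J, L, M, O}.
L is in that set, so it is an ancestor of F.

Yes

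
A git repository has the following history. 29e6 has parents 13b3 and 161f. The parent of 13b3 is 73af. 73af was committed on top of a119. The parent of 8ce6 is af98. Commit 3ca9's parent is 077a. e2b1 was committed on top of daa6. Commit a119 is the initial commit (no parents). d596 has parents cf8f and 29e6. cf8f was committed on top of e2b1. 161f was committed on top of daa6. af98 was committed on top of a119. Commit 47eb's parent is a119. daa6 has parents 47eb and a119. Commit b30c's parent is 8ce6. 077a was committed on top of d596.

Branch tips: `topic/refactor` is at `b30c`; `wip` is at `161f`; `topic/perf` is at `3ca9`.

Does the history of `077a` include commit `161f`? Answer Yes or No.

Yes

Ancestors of 077a (commits reachable by following parents): {077a, 13b3, 161f, 29e6, 47eb, 73af, a119, cf8f, d596, daa6, e2b1}.
161f is in that set, so it is an ancestor of 077a.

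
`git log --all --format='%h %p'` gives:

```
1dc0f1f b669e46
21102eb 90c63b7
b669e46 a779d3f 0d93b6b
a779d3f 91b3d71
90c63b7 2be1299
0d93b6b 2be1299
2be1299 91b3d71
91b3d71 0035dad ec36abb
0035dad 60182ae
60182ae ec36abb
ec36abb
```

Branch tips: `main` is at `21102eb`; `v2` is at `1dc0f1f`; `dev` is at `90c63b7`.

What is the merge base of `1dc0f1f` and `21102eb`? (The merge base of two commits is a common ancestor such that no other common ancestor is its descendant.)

Ancestors of 1dc0f1f: {0035dad, 0d93b6b, 1dc0f1f, 2be1299, 60182ae, 91b3d71, a779d3f, b669e46, ec36abb}.
Ancestors of 21102eb: {0035dad, 21102eb, 2be1299, 60182ae, 90c63b7, 91b3d71, ec36abb}.
Common ancestors: {0035dad, 2be1299, 60182ae, 91b3d71, ec36abb}.
Among these, 2be1299 is not an ancestor of any other common ancestor — it is the merge base.

2be1299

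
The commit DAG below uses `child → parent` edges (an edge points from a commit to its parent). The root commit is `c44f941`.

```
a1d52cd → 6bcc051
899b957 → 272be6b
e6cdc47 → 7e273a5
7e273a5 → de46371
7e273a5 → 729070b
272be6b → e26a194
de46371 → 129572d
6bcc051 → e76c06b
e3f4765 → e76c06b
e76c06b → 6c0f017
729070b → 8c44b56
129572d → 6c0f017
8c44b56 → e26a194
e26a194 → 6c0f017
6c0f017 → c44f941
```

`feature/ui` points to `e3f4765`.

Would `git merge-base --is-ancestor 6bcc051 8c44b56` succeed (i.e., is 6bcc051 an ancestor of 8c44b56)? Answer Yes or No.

No

Ancestors of 8c44b56: {6c0f017, 8c44b56, c44f941, e26a194}.
6bcc051 is not in that set, so it is not an ancestor of 8c44b56.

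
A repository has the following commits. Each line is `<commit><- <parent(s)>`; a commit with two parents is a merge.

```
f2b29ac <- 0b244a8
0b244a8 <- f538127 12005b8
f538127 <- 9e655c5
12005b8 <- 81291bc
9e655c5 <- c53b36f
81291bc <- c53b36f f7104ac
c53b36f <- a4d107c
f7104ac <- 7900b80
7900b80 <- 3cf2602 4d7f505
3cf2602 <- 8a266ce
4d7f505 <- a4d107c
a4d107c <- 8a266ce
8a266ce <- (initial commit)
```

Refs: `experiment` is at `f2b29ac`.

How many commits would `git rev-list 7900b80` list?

5

Walking parent pointers from 7900b80: reachable set = {3cf2602, 4d7f505, 7900b80, 8a266ce, a4d107c}.
That is 5 commits.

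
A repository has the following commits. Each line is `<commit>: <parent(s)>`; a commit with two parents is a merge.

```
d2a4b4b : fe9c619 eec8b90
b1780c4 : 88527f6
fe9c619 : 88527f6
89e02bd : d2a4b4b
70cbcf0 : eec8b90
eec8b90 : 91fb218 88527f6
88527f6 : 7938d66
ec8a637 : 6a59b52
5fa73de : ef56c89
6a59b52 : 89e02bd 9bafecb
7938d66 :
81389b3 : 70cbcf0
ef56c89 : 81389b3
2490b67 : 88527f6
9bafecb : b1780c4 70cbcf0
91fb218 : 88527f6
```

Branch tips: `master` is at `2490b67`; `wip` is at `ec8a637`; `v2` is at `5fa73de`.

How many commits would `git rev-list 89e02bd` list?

7

Walking parent pointers from 89e02bd: reachable set = {7938d66, 88527f6, 89e02bd, 91fb218, d2a4b4b, eec8b90, fe9c619}.
That is 7 commits.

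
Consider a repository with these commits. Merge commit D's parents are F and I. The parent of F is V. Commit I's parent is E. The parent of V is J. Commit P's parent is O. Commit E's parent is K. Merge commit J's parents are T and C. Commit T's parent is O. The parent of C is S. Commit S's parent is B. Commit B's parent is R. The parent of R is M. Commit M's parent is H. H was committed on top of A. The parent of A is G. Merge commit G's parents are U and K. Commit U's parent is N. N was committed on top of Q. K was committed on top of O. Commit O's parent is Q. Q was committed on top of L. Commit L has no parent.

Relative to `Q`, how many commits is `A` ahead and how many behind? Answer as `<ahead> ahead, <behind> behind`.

6 ahead, 0 behind

Reachable from A: {A, G, K, L, N, O, Q, U}.
Reachable from Q: {L, Q}.
Only in A's history (ahead): {A, G, K, N, O, U} — 6.
Only in Q's history (behind): {} — 0.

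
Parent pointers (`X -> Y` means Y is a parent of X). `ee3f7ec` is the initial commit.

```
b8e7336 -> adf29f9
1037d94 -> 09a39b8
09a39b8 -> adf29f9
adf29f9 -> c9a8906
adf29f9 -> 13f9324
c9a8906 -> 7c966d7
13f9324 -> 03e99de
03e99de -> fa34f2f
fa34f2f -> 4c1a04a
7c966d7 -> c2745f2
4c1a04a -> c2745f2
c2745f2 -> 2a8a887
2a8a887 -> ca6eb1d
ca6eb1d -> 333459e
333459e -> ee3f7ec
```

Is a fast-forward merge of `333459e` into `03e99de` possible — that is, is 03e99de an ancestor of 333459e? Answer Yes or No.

No

A fast-forward from 03e99de to 333459e is possible iff 03e99de is an ancestor of 333459e.
Ancestors of 333459e: {333459e, ee3f7ec}.
03e99de is not among them, so fast-forward is not possible.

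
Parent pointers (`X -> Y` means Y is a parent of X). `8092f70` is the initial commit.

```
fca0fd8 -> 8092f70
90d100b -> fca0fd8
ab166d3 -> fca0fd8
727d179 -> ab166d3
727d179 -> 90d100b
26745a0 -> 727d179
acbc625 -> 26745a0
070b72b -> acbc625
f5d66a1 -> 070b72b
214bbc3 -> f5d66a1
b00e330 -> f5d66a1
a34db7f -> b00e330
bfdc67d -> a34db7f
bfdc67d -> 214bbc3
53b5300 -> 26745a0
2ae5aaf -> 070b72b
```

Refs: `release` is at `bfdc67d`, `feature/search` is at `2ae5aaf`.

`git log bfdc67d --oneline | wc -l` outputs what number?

Walking parent pointers from bfdc67d: reachable set = {070b72b, 214bbc3, 26745a0, 727d179, 8092f70, 90d100b, a34db7f, ab166d3, acbc625, b00e330, bfdc67d, f5d66a1, fca0fd8}.
That is 13 commits.

13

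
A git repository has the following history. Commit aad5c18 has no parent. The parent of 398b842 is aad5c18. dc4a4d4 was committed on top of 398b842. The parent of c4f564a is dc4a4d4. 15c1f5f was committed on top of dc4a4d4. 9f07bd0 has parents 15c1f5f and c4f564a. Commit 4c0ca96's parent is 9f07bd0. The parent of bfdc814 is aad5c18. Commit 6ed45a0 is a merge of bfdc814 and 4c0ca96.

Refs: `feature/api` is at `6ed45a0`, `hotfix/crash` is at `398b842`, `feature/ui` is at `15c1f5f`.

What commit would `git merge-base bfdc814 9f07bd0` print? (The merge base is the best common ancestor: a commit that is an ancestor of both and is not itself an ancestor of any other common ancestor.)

aad5c18

Ancestors of bfdc814: {aad5c18, bfdc814}.
Ancestors of 9f07bd0: {15c1f5f, 398b842, 9f07bd0, aad5c18, c4f564a, dc4a4d4}.
Common ancestors: {aad5c18}.
The only common ancestor is aad5c18, so it is the merge base.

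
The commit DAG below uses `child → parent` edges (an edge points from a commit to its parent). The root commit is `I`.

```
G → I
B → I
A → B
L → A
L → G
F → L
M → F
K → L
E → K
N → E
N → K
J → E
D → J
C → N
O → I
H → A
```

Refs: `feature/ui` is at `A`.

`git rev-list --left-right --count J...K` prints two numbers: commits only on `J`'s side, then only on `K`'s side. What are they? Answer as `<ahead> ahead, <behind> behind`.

2 ahead, 0 behind

Reachable from J: {A, B, E, G, I, J, K, L}.
Reachable from K: {A, B, G, I, K, L}.
Only in J's history (ahead): {E, J} — 2.
Only in K's history (behind): {} — 0.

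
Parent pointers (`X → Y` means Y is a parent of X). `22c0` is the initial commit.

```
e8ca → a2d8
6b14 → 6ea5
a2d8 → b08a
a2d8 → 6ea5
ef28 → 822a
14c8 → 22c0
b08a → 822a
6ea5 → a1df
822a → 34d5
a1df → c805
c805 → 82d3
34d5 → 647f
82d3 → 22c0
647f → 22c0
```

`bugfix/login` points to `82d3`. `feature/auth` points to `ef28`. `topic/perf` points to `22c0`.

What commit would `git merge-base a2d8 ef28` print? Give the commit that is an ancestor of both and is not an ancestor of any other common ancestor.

Ancestors of a2d8: {22c0, 34d5, 647f, 6ea5, 822a, 82d3, a1df, a2d8, b08a, c805}.
Ancestors of ef28: {22c0, 34d5, 647f, 822a, ef28}.
Common ancestors: {22c0, 34d5, 647f, 822a}.
Among these, 822a is not an ancestor of any other common ancestor — it is the merge base.

822a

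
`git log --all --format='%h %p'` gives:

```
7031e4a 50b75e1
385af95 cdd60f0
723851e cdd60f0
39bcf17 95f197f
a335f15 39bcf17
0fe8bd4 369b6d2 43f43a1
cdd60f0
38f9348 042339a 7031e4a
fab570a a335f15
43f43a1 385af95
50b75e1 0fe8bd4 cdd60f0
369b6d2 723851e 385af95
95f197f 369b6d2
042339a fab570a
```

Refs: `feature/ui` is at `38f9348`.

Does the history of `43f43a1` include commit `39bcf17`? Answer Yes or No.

Ancestors of 43f43a1: {385af95, 43f43a1, cdd60f0}.
39bcf17 is not in that set, so it is not an ancestor of 43f43a1.

No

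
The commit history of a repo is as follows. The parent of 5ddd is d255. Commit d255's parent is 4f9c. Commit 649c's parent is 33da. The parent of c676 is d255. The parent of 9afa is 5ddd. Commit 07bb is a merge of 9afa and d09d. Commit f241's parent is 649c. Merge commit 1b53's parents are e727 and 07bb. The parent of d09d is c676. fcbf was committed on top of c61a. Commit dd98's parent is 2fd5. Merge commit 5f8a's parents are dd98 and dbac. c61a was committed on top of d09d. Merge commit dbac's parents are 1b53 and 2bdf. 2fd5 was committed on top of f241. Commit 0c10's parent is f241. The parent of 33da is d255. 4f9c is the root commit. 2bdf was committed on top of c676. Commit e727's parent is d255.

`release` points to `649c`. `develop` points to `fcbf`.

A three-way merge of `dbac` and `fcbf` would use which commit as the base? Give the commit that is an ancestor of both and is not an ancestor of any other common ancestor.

Ancestors of dbac: {07bb, 1b53, 2bdf, 4f9c, 5ddd, 9afa, c676, d09d, d255, dbac, e727}.
Ancestors of fcbf: {4f9c, c61a, c676, d09d, d255, fcbf}.
Common ancestors: {4f9c, c676, d09d, d255}.
Among these, d09d is not an ancestor of any other common ancestor — it is the merge base.

d09d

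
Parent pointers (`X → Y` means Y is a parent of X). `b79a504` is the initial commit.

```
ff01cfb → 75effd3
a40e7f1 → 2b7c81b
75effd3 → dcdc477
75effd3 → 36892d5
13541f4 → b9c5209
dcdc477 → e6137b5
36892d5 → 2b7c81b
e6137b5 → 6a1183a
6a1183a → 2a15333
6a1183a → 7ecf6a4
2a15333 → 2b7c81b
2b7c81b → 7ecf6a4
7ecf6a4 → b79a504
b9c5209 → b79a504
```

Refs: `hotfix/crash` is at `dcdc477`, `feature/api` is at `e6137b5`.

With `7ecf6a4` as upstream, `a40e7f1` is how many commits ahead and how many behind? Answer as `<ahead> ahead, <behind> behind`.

Reachable from a40e7f1: {2b7c81b, 7ecf6a4, a40e7f1, b79a504}.
Reachable from 7ecf6a4: {7ecf6a4, b79a504}.
Only in a40e7f1's history (ahead): {2b7c81b, a40e7f1} — 2.
Only in 7ecf6a4's history (behind): {} — 0.

2 ahead, 0 behind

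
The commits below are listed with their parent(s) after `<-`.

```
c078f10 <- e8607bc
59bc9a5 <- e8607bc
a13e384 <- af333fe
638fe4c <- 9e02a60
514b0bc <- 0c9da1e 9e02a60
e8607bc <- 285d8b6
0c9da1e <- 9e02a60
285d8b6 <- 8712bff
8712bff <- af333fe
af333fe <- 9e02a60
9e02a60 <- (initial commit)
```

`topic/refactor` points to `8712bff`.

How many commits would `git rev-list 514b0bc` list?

3

Walking parent pointers from 514b0bc: reachable set = {0c9da1e, 514b0bc, 9e02a60}.
That is 3 commits.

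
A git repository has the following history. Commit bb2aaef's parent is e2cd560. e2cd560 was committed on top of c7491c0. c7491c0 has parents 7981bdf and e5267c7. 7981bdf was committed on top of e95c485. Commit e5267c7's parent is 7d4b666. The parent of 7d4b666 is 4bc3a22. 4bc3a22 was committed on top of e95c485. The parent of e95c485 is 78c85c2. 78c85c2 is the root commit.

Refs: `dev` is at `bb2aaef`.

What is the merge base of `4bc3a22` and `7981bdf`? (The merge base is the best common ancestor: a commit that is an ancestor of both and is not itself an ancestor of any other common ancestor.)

Ancestors of 4bc3a22: {4bc3a22, 78c85c2, e95c485}.
Ancestors of 7981bdf: {78c85c2, 7981bdf, e95c485}.
Common ancestors: {78c85c2, e95c485}.
Among these, e95c485 is not an ancestor of any other common ancestor — it is the merge base.

e95c485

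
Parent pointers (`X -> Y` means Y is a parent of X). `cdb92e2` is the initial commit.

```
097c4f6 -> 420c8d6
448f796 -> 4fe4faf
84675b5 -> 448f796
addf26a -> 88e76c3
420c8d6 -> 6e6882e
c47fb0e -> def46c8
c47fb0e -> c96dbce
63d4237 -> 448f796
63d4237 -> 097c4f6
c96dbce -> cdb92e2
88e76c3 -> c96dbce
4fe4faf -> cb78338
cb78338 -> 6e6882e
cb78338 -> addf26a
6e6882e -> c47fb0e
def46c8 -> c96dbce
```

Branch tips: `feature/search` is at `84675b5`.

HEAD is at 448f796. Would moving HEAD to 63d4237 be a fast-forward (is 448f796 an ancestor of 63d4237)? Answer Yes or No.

Yes

A fast-forward from 448f796 to 63d4237 is possible iff 448f796 is an ancestor of 63d4237.
Ancestors of 63d4237: {097c4f6, 420c8d6, 448f796, 4fe4faf, 63d4237, 6e6882e, 88e76c3, addf26a, c47fb0e, c96dbce, cb78338, cdb92e2, def46c8}.
448f796 is among them, so fast-forward is possible.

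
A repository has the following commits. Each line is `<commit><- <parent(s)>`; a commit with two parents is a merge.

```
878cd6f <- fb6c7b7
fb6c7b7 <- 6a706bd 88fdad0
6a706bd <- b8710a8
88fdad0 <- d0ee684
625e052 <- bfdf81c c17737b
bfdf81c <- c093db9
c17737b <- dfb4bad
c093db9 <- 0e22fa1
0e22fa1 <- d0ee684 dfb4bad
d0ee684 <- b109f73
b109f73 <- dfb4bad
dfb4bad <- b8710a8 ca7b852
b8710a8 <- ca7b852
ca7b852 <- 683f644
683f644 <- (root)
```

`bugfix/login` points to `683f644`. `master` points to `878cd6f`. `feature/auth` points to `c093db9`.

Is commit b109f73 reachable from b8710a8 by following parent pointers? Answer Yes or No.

Ancestors of b8710a8: {683f644, b8710a8, ca7b852}.
b109f73 is not in that set, so it is not an ancestor of b8710a8.

No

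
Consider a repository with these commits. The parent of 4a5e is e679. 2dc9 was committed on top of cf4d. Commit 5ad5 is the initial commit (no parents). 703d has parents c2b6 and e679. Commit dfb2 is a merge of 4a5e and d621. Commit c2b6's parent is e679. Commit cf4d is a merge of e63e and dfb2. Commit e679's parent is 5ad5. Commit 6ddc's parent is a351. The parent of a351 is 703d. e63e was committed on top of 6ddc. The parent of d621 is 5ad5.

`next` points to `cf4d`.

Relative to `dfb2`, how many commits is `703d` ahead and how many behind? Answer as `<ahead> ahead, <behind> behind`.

2 ahead, 3 behind

Reachable from 703d: {5ad5, 703d, c2b6, e679}.
Reachable from dfb2: {4a5e, 5ad5, d621, dfb2, e679}.
Only in 703d's history (ahead): {703d, c2b6} — 2.
Only in dfb2's history (behind): {4a5e, d621, dfb2} — 3.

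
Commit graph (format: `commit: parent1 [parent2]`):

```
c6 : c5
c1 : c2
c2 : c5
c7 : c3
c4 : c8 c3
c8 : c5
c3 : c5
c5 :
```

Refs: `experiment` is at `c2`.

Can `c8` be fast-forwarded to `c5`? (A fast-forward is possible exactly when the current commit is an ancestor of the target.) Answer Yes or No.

A fast-forward from c8 to c5 is possible iff c8 is an ancestor of c5.
Ancestors of c5: {c5}.
c8 is not among them, so fast-forward is not possible.

No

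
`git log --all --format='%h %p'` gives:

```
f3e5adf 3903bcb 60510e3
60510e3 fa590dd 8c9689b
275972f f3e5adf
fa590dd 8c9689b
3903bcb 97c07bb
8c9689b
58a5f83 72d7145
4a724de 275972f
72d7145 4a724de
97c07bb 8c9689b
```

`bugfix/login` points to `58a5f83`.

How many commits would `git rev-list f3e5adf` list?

Walking parent pointers from f3e5adf: reachable set = {3903bcb, 60510e3, 8c9689b, 97c07bb, f3e5adf, fa590dd}.
That is 6 commits.

6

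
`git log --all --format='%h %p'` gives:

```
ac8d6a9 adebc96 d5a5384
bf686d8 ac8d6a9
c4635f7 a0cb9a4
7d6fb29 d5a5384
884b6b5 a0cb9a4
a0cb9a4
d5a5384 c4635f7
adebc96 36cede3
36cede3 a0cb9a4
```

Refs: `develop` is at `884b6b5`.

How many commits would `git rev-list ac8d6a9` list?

6

Walking parent pointers from ac8d6a9: reachable set = {36cede3, a0cb9a4, ac8d6a9, adebc96, c4635f7, d5a5384}.
That is 6 commits.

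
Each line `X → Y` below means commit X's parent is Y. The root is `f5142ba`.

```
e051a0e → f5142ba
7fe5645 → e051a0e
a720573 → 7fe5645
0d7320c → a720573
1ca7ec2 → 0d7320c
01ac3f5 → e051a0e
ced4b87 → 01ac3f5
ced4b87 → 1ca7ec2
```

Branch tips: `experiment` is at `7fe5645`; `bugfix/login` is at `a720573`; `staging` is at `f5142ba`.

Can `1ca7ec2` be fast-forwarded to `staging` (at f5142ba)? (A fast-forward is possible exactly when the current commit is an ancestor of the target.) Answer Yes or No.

No

A fast-forward from 1ca7ec2 to f5142ba is possible iff 1ca7ec2 is an ancestor of f5142ba.
Ancestors of f5142ba: {f5142ba}.
1ca7ec2 is not among them, so fast-forward is not possible.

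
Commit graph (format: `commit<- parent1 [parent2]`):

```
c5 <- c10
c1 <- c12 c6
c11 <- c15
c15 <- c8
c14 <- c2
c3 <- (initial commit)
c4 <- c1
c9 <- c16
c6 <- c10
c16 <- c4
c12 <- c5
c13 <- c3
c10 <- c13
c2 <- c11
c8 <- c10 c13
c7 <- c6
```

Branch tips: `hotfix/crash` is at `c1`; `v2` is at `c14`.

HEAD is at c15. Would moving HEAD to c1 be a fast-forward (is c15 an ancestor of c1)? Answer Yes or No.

A fast-forward from c15 to c1 is possible iff c15 is an ancestor of c1.
Ancestors of c1: {c1, c10, c12, c13, c3, c5, c6}.
c15 is not among them, so fast-forward is not possible.

No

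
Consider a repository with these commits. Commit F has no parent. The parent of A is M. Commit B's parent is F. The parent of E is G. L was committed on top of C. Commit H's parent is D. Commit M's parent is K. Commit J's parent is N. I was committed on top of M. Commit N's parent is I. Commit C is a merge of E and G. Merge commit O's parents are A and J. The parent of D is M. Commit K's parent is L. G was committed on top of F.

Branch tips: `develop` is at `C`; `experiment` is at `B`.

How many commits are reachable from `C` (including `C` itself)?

4

Walking parent pointers from C: reachable set = {C, E, F, G}.
That is 4 commits.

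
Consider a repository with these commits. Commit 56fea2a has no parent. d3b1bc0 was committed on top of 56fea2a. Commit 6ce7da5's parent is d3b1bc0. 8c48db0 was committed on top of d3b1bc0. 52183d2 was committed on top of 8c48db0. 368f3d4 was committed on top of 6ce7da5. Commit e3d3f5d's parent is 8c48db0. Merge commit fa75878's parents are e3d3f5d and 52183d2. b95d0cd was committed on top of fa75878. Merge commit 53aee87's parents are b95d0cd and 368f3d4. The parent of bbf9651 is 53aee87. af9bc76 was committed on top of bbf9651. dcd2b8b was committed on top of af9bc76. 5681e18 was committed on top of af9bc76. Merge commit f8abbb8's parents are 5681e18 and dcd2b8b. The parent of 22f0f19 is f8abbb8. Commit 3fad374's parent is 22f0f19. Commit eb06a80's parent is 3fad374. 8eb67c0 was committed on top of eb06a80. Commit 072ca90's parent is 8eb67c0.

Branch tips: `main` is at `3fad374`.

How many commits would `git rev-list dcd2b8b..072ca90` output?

7

Reachable from 072ca90: {072ca90, 22f0f19, 368f3d4, 3fad374, 52183d2, 53aee87, 5681e18, 56fea2a, 6ce7da5, 8c48db0, 8eb67c0, af9bc76, b95d0cd, bbf9651, d3b1bc0, dcd2b8b, e3d3f5d, eb06a80, f8abbb8, fa75878}.
Reachable from dcd2b8b: {368f3d4, 52183d2, 53aee87, 56fea2a, 6ce7da5, 8c48db0, af9bc76, b95d0cd, bbf9651, d3b1bc0, dcd2b8b, e3d3f5d, fa75878}.
In 072ca90's history but not dcd2b8b's: {072ca90, 22f0f19, 3fad374, 5681e18, 8eb67c0, eb06a80, f8abbb8} — 7 commits.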